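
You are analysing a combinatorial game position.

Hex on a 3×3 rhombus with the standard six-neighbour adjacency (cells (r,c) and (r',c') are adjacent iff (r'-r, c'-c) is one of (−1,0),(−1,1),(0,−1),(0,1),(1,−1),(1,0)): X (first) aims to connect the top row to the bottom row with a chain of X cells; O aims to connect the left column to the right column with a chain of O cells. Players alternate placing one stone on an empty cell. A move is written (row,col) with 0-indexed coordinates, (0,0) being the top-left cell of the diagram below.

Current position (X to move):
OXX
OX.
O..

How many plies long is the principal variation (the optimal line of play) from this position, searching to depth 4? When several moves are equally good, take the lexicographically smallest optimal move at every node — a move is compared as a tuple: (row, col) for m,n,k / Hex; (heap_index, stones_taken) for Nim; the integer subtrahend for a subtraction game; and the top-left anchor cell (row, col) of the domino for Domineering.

PV length from [OXX/OX./O..]: 3 plies

[OXX/OX./O..] X move#1: (1,2):+1/OXX/OXX/O..*, (2,1):+1/OXX/OX./OX., (2,2):+1/OXX/OX./O.X
[OXX/OXX/O..] O move#2: (2,1):-1/OXX/OXX/OO.*, (2,2):-1/OXX/OXX/O.O
[OXX/OXX/OO.] X move#3: (2,2):+1/OXX/OXX/OOX*
[OXX/OXX/OOX] end (terminal -1, O#4); searched OXX/OX./O.. to 4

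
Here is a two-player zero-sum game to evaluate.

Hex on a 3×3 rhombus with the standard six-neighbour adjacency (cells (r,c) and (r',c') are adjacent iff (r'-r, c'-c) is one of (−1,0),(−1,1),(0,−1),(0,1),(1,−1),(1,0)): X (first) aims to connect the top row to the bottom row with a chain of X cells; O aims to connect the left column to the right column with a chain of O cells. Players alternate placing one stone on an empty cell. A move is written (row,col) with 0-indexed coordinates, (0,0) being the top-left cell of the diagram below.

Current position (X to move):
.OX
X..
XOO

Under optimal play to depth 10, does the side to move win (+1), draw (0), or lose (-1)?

value(.OX/X../XOO, X) = +1

ply 1, X at .OX/X../XOO | (0,0)=+1→XOX/X../XOO*; (1,1)=+1→.OX/XX./XOO; (1,2)=+1→.OX/X.X/XOO
ply 2: XOX/X../XOO is terminal -1 (O); from .OX/X../XOO depth 10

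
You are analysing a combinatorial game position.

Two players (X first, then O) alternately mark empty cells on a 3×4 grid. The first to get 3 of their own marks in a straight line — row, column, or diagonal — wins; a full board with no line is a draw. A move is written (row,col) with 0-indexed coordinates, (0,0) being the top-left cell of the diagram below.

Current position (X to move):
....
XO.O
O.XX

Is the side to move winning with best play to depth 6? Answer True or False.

X winning at [..../XO.O/O.XX]: True

[..../XO.O/O.XX] X move#1: (0,0):-1/X.../XO.O/O.XX, (0,1):-1/.X../XO.O/O.XX, (0,2):-1/..X./XO.O/O.XX, (0,3):-1/...X/XO.O/O.XX, (1,2):-1/..../XOXO/O.XX, (2,1):+1/..../XO.O/OXXX*
[..../XO.O/OXXX] end (terminal -1, O#2); searched ..../XO.O/O.XX to 6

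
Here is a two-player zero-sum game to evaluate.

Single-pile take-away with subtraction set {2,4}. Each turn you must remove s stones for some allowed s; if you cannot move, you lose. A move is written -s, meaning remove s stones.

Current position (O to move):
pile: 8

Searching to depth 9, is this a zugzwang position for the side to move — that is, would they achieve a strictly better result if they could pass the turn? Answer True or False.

[8] O move#1: -2:+1/6*, -4:-1/4
[6] X move#2: -2:-1/4*, -4:-1/2
[4] O move#3: -2:-1/2, -4:+1/0*
[0] end (terminal -1, X#4); searched 8 to 9
if O skipped the turn, X would face:
~ [8] X move#1: -2:+1/6*, -4:-1/4
~ [6] O move#2: -2:-1/4*, -4:-1/2
~ [4] X move#3: -2:-1/2, -4:+1/0*
~ [0] end (terminal -1, O#4); searched 8 to 9
compare (O): move=+1 vs pass=-1

zugzwang(8, O) = False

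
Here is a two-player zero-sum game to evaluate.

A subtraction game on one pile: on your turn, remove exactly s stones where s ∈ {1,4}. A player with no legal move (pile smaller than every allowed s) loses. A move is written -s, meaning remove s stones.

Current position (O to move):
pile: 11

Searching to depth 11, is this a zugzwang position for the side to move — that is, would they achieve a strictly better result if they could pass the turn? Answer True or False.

zugzwang(11, O) = False

[11] O move#1: -1:+1/10*, -4:+1/7
[10] X move#2: -1:-1/9*, -4:-1/6
[9] O move#3: -1:-1/8, -4:+1/5*
[5] X move#4: -1:-1/4*, -4:-1/1
[4] O move#5: -1:-1/3, -4:+1/0*
[0] end (terminal -1, X#6); searched 11 to 11
pass branch (X moves first from the same position):
  | [11] X move#1: -1:+1/10*, -4:+1/7
  | [10] O move#2: -1:-1/9*, -4:-1/6
  | [9] X move#3: -1:-1/8, -4:+1/5*
  | [5] O move#4: -1:-1/4*, -4:-1/1
  | [4] X move#5: -1:-1/3, -4:+1/0*
  | [0] end (terminal -1, O#6); searched 11 to 11
O moving scores +1; O passing scores -1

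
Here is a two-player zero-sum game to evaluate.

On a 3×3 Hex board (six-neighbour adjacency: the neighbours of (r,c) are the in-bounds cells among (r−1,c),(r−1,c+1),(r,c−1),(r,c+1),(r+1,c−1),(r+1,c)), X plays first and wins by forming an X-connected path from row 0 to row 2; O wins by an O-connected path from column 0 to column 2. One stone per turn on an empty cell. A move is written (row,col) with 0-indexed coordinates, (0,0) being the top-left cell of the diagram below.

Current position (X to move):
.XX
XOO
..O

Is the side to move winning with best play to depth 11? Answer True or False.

[.XX/XOO/..O] X move#1: (0,0):-1/XXX/XOO/..O, (2,0):+1/.XX/XOO/X.O*, (2,1):-1/.XX/XOO/.XO
[.XX/XOO/X.O] end (terminal -1, O#2); searched .XX/XOO/..O to 11

X winning at [.XX/XOO/..O]: True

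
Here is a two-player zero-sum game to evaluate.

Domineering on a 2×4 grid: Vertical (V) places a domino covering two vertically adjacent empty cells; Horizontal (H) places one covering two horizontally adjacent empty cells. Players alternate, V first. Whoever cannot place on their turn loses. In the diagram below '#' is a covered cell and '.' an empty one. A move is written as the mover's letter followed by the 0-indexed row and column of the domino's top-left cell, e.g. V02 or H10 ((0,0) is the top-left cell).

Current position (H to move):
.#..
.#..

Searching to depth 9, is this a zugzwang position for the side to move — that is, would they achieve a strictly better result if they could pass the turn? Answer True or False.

zugzwang(.#../.#.., H) = False

p1 H@[.#../.#..]: H02[.###/.#..]+1* H12[.#../.###]+1
p2 V@[.###/.#..]: V00[####/##..]-1*
p3 H@[####/##..]: H12[####/####]+1*
p4 V@[####/####] terminal -1; root [.#../.#..] d9
if H skipped the turn, V would face:
~ p1 V@[.#../.#..]: V00[##../##..]-1 V02[.##./.##.]+1* V03[.#.#/.#.#]+1
~ p2 H@[.##./.##.] terminal -1; root [.#../.#..] d9
compare (H): move=+1 vs pass=-1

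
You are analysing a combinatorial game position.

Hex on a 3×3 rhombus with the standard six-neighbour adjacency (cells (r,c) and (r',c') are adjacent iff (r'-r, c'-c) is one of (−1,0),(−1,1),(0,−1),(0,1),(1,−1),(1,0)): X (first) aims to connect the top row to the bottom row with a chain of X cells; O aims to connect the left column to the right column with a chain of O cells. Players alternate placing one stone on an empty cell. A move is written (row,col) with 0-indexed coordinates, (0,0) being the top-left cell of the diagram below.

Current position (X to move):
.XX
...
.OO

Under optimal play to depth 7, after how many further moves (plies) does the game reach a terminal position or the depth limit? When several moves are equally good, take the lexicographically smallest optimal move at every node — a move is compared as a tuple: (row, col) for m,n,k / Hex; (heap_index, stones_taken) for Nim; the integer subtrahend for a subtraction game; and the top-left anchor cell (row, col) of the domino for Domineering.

[.XX/.../.OO] X move#1: (0,0):-1/XXX/.../.OO, (1,0):-1/.XX/X../.OO, (1,1):-1/.XX/.X./.OO, (1,2):-1/.XX/..X/.OO, (2,0):+1/.XX/.../XOO*
[.XX/.../XOO] O move#2: (0,0):-1/OXX/.../XOO*, (1,0):-1/.XX/O../XOO, (1,1):-1/.XX/.O./XOO, (1,2):-1/.XX/..O/XOO
[OXX/.../XOO] X move#3: (1,0):+1/OXX/X../XOO*, (1,1):+1/OXX/.X./XOO, (1,2):+1/OXX/..X/XOO
[OXX/X../XOO] end (terminal -1, O#4); searched .XX/.../.OO to 7

PV length from [.XX/.../.OO]: 3 plies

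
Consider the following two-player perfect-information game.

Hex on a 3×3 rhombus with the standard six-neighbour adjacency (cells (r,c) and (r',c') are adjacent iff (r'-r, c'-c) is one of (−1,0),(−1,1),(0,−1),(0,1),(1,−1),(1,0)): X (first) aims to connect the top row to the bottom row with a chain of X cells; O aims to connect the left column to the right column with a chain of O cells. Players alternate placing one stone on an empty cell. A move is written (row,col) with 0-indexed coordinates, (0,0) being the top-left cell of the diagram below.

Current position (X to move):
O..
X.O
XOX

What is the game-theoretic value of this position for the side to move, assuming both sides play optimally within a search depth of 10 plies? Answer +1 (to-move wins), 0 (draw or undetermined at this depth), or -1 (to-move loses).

ply 1, X at O../X.O/XOX | (0,1)=+1→OX./X.O/XOX*; (0,2)=+1→O.X/X.O/XOX; (1,1)=+1→O../XXO/XOX
ply 2: OX./X.O/XOX is terminal -1 (O); from O../X.O/XOX depth 10

value(O../X.O/XOX, X) = +1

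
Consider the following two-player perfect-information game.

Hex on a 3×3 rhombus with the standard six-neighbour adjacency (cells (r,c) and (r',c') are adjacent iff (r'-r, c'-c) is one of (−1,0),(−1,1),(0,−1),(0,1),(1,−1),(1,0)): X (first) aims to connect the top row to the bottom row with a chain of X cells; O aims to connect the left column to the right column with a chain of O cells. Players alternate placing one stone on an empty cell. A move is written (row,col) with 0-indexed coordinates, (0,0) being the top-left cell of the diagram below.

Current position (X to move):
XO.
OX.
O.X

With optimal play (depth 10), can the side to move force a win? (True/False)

X winning at [XO./OX./O.X]: True

ply 1, X at XO./OX./O.X | (0,2)=+1→XOX/OX./O.X*; (1,2)=-1→XO./OXX/O.X; (2,1)=-1→XO./OX./OXX
ply 2, O at XOX/OX./O.X | (1,2)=-1→XOX/OXO/O.X*; (2,1)=-1→XOX/OX./OOX
ply 3, X at XOX/OXO/O.X | (2,1)=+1→XOX/OXO/OXX*
ply 4: XOX/OXO/OXX is terminal -1 (O); from XO./OX./O.X depth 10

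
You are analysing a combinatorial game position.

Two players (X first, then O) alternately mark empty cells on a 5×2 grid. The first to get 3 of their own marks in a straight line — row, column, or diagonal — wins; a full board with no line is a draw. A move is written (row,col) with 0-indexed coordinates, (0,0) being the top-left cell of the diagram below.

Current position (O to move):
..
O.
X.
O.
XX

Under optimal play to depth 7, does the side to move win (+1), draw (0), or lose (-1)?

value(../O./X./O./XX, O) = 0

ply 1, O at ../O./X./O./XX | (0,0)=+0→O./O./X./O./XX*; (0,1)=+0→.O/O./X./O./XX; (1,1)=+0→../OO/X./O./XX; (2,1)=+0→../O./XO/O./XX; (3,1)=+0→../O./X./OO/XX
ply 2, X at O./O./X./O./XX | (0,1)=+0→OX/O./X./O./XX*; (1,1)=+0→O./OX/X./O./XX; (2,1)=+0→O./O./XX/O./XX; (3,1)=+0→O./O./X./OX/XX
ply 3, O at OX/O./X./O./XX | (1,1)=+0→OX/OO/X./O./XX*; (2,1)=+0→OX/O./XO/O./XX; (3,1)=+0→OX/O./X./OO/XX
ply 4, X at OX/OO/X./O./XX | (2,1)=+0→OX/OO/XX/O./XX*; (3,1)=+0→OX/OO/X./OX/XX
ply 5, O at OX/OO/XX/O./XX | (3,1)=+0→OX/OO/XX/OO/XX*
ply 6: OX/OO/XX/OO/XX is terminal +0 (X); from ../O./X./O./XX depth 7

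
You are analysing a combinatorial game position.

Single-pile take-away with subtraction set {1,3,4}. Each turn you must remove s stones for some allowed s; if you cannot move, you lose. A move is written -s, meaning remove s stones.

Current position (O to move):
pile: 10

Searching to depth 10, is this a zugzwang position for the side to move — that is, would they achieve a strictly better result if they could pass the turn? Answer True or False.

zugzwang(10, O) = False

ply 1, O at 10 | -1=+1→9*; -3=+1→7; -4=-1→6
ply 2, X at 9 | -1=-1→8*; -3=-1→6; -4=-1→5
ply 3, O at 8 | -1=+1→7*; -3=-1→5; -4=-1→4
ply 4, X at 7 | -1=-1→6*; -3=-1→4; -4=-1→3
ply 5, O at 6 | -1=-1→5; -3=-1→3; -4=+1→2*
ply 6, X at 2 | -1=-1→1*
ply 7, O at 1 | -1=+1→0*
ply 8: 0 is terminal -1 (X); from 10 depth 10
if O skipped the turn, X would face:
~ ply 1, X at 10 | -1=+1→9*; -3=+1→7; -4=-1→6
~ ply 2, O at 9 | -1=-1→8*; -3=-1→6; -4=-1→5
~ ply 3, X at 8 | -1=+1→7*; -3=-1→5; -4=-1→4
~ ply 4, O at 7 | -1=-1→6*; -3=-1→4; -4=-1→3
~ ply 5, X at 6 | -1=-1→5; -3=-1→3; -4=+1→2*
~ ply 6, O at 2 | -1=-1→1*
~ ply 7, X at 1 | -1=+1→0*
~ ply 8: 0 is terminal -1 (O); from 10 depth 10
compare (O): move=+1 vs pass=-1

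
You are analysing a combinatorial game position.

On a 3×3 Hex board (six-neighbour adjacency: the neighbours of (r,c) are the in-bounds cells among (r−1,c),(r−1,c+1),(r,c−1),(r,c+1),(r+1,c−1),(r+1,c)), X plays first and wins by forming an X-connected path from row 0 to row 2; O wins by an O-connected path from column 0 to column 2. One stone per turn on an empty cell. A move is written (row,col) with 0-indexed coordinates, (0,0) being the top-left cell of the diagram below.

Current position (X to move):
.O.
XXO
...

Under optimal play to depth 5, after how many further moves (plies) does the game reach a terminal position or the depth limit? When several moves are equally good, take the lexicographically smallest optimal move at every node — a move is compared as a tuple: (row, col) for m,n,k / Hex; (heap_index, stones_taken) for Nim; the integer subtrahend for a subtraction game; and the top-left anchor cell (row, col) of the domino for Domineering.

PV length from [.O./XXO/...]: 3 plies

ply 1, X at .O./XXO/... | (0,0)=+1→XO./XXO/...*; (0,2)=+1→.OX/XXO/...; (2,0)=+1→.O./XXO/X..; (2,1)=+1→.O./XXO/.X.; (2,2)=+1→.O./XXO/..X
ply 2, O at XO./XXO/... | (0,2)=-1→XOO/XXO/...*; (2,0)=-1→XO./XXO/O..; (2,1)=-1→XO./XXO/.O.; (2,2)=-1→XO./XXO/..O
ply 3, X at XOO/XXO/... | (2,0)=+1→XOO/XXO/X..*; (2,1)=+1→XOO/XXO/.X.; (2,2)=+1→XOO/XXO/..X
ply 4: XOO/XXO/X.. is terminal -1 (O); from .O./XXO/... depth 5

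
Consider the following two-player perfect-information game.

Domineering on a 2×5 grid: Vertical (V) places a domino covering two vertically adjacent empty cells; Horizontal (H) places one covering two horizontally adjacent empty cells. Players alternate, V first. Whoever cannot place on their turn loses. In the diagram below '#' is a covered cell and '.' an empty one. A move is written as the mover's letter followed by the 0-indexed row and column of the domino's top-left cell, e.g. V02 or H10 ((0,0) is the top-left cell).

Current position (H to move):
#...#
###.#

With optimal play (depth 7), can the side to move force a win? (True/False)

p1 H@[#...#/###.#]: H01[###.#/###.#]-1 H02[#.###/###.#]+1*
p2 V@[#.###/###.#] terminal -1; root [#...#/###.#] d7

H winning at [#...#/###.#]: True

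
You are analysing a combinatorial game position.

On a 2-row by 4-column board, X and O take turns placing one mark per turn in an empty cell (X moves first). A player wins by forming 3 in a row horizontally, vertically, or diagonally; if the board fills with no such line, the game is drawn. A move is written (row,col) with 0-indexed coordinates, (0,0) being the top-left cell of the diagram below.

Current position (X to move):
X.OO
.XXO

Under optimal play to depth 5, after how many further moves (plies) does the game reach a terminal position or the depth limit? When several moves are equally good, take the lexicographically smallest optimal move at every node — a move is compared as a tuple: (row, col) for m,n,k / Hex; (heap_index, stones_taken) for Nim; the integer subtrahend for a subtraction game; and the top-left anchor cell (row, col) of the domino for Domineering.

[X.OO/.XXO] X move#1: (0,1):+0/XXOO/.XXO, (1,0):+1/X.OO/XXXO*
[X.OO/XXXO] end (terminal -1, O#2); searched X.OO/.XXO to 5

PV length from [X.OO/.XXO]: 1 ply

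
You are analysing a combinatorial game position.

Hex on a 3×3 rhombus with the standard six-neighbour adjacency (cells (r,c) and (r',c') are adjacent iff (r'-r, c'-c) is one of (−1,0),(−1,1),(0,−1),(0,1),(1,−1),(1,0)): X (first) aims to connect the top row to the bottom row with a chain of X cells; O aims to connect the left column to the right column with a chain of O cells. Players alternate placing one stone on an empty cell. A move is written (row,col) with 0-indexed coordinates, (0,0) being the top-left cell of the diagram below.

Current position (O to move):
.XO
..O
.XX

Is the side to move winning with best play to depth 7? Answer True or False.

O winning at [.XO/..O/.XX]: True

ply 1, O at .XO/..O/.XX | (0,0)=-1→OXO/..O/.XX; (1,0)=-1→.XO/O.O/.XX; (1,1)=+1→.XO/.OO/.XX*; (2,0)=-1→.XO/..O/OXX
ply 2, X at .XO/.OO/.XX | (0,0)=-1→XXO/.OO/.XX*; (1,0)=-1→.XO/XOO/.XX; (2,0)=-1→.XO/.OO/XXX
ply 3, O at XXO/.OO/.XX | (1,0)=+1→XXO/OOO/.XX*; (2,0)=+1→XXO/.OO/OXX
ply 4: XXO/OOO/.XX is terminal -1 (X); from .XO/..O/.XX depth 7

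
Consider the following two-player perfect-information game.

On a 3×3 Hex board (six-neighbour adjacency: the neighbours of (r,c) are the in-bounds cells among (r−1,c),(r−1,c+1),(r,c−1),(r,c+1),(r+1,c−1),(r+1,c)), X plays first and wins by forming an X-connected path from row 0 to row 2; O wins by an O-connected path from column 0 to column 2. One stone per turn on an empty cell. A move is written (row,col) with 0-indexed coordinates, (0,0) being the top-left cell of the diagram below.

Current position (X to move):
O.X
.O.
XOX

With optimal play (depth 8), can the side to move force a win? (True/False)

p1 X@[O.X/.O./XOX]: (0,1)[OXX/.O./XOX]+1* (1,0)[O.X/XO./XOX]+1 (1,2)[O.X/.OX/XOX]+1
p2 O@[OXX/.O./XOX]: (1,0)[OXX/OO./XOX]-1* (1,2)[OXX/.OO/XOX]-1
p3 X@[OXX/OO./XOX]: (1,2)[OXX/OOX/XOX]+1*
p4 O@[OXX/OOX/XOX] terminal -1; root [O.X/.O./XOX] d8

X winning at [O.X/.O./XOX]: True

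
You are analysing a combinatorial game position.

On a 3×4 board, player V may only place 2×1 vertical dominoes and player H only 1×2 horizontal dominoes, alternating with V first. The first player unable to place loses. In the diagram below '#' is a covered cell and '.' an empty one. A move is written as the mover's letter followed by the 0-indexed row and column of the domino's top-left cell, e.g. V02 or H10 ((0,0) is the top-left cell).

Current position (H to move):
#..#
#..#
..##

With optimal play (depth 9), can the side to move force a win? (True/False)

ply 1, H at #..#/#..#/..## | H01=-1→####/#..#/..##; H11=+1→#..#/####/..##*; H20=-1→#..#/#..#/####
ply 2: #..#/####/..## is terminal -1 (V); from #..#/#..#/..## depth 9

H winning at [#..#/#..#/..##]: True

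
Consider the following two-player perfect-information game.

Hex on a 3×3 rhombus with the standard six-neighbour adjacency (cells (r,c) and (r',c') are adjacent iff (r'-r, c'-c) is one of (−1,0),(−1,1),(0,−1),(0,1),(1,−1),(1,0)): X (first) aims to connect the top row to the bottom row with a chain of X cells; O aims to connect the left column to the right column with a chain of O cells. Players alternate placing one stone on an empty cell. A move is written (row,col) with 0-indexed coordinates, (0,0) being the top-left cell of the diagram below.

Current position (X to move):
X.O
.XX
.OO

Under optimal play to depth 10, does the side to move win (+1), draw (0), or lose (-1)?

ply 1, X at X.O/.XX/.OO | (0,1)=-1→XXO/.XX/.OO; (1,0)=-1→X.O/XXX/.OO; (2,0)=+1→X.O/.XX/XOO*
ply 2, O at X.O/.XX/XOO | (0,1)=-1→XOO/.XX/XOO*; (1,0)=-1→X.O/OXX/XOO
ply 3, X at XOO/.XX/XOO | (1,0)=+1→XOO/XXX/XOO*
ply 4: XOO/XXX/XOO is terminal -1 (O); from X.O/.XX/.OO depth 10

value(X.O/.XX/.OO, X) = +1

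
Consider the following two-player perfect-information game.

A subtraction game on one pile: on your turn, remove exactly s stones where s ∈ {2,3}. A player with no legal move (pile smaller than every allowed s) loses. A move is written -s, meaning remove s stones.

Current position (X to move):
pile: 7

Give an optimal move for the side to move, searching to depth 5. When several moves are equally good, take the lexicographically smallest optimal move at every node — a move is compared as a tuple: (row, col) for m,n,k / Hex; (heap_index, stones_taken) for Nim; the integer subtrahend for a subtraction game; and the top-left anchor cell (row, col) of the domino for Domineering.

ply 1, X at 7 | -2=+1→5*; -3=-1→4
ply 2, O at 5 | -2=-1→3*; -3=-1→2
ply 3, X at 3 | -2=+1→1*; -3=+1→0
ply 4: 1 is terminal -1 (O); from 7 depth 5

X's best at [7]: -2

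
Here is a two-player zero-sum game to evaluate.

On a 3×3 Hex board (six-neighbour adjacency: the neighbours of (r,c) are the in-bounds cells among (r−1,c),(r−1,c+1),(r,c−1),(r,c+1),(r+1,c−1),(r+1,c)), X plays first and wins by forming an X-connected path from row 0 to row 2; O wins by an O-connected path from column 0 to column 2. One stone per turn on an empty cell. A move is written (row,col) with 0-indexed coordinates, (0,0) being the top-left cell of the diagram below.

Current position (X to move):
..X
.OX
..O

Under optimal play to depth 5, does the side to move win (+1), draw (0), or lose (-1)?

value(..X/.OX/..O, X) = +1

[..X/.OX/..O] X move#1: (0,0):-1/X.X/.OX/..O, (0,1):-1/.XX/.OX/..O, (1,0):+1/..X/XOX/..O*, (2,0):+1/..X/.OX/X.O, (2,1):+1/..X/.OX/.XO
[..X/XOX/..O] O move#2: (0,0):-1/O.X/XOX/..O*, (0,1):-1/.OX/XOX/..O, (2,0):-1/..X/XOX/O.O, (2,1):-1/..X/XOX/.OO
[O.X/XOX/..O] X move#3: (0,1):+1/OXX/XOX/..O*, (2,0):+1/O.X/XOX/X.O, (2,1):+1/O.X/XOX/.XO
[OXX/XOX/..O] O move#4: (2,0):-1/OXX/XOX/O.O*, (2,1):-1/OXX/XOX/.OO
[OXX/XOX/O.O] X move#5: (2,1):+1/OXX/XOX/OXO*
[OXX/XOX/OXO] end (terminal -1, O#6); searched ..X/.OX/..O to 5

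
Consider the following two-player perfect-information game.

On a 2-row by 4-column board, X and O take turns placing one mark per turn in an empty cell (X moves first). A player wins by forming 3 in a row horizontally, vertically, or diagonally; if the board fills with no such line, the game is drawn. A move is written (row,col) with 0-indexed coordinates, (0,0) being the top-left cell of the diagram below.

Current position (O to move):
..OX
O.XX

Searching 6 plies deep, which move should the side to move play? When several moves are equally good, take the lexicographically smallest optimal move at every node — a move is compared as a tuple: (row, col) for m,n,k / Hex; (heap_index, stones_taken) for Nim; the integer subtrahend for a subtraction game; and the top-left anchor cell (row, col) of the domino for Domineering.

p1 O@[..OX/O.XX]: (0,0)[O.OX/O.XX]-1 (0,1)[.OOX/O.XX]-1 (1,1)[..OX/OOXX]+0*
p2 X@[..OX/OOXX]: (0,0)[X.OX/OOXX]+0* (0,1)[.XOX/OOXX]+0
p3 O@[X.OX/OOXX]: (0,1)[XOOX/OOXX]+0*
p4 X@[XOOX/OOXX] terminal +0; root [..OX/O.XX] d6

O's best at [..OX/O.XX]: (1,1)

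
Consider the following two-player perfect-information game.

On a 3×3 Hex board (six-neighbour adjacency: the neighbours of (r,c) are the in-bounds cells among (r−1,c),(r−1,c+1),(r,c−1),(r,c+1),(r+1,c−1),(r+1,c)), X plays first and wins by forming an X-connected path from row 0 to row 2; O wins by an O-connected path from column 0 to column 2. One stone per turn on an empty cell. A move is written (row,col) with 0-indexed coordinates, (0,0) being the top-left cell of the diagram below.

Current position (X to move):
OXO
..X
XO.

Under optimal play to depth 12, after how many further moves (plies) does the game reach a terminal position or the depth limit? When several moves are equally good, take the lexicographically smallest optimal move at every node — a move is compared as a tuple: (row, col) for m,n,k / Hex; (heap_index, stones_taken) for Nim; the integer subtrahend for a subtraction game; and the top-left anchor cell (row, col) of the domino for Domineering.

[OXO/..X/XO.] X move#1: (1,0):+1/OXO/X.X/XO.*, (1,1):+1/OXO/.XX/XO., (2,2):+1/OXO/..X/XOX
[OXO/X.X/XO.] end (terminal -1, O#2); searched OXO/..X/XO. to 12

PV length from [OXO/..X/XO.]: 1 ply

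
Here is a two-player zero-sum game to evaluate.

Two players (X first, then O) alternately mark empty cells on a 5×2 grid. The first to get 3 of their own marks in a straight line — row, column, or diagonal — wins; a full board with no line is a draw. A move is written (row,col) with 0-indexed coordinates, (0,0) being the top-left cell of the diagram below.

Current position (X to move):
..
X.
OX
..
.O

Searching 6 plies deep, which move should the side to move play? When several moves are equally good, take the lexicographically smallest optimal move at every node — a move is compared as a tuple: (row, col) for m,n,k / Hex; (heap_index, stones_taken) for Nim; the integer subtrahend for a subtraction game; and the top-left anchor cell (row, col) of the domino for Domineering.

ply 1, X at ../X./OX/../.O | (0,0)=+0→X./X./OX/../.O; (0,1)=+0→.X/X./OX/../.O; (1,1)=+1→../XX/OX/../.O*; (3,0)=+0→../X./OX/X./.O; (3,1)=+0→../X./OX/.X/.O; (4,0)=+0→../X./OX/../XO
ply 2, O at ../XX/OX/../.O | (0,0)=-1→O./XX/OX/../.O*; (0,1)=-1→.O/XX/OX/../.O; (3,0)=-1→../XX/OX/O./.O; (3,1)=-1→../XX/OX/.O/.O; (4,0)=-1→../XX/OX/../OO
ply 3, X at O./XX/OX/../.O | (0,1)=+1→OX/XX/OX/../.O*; (3,0)=+1→O./XX/OX/X./.O; (3,1)=+1→O./XX/OX/.X/.O; (4,0)=+1→O./XX/OX/../XO
ply 4: OX/XX/OX/../.O is terminal -1 (O); from ../X./OX/../.O depth 6

X's best at [../X./OX/../.O]: (1,1)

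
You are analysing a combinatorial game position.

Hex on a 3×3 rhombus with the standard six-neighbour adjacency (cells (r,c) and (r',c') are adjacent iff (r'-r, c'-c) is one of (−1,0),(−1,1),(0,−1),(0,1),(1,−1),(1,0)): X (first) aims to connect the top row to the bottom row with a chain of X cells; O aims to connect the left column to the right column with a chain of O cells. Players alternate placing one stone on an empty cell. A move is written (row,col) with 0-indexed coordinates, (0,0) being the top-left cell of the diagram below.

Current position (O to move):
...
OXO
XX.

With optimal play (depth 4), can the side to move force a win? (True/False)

O winning at [.../OXO/XX.]: False

[.../OXO/XX.] O move#1: (0,0):-1/O../OXO/XX.*, (0,1):-1/.O./OXO/XX., (0,2):-1/..O/OXO/XX., (2,2):-1/.../OXO/XXO
[O../OXO/XX.] X move#2: (0,1):+1/OX./OXO/XX.*, (0,2):+1/O.X/OXO/XX., (2,2):+1/O../OXO/XXX
[OX./OXO/XX.] end (terminal -1, O#3); searched .../OXO/XX. to 4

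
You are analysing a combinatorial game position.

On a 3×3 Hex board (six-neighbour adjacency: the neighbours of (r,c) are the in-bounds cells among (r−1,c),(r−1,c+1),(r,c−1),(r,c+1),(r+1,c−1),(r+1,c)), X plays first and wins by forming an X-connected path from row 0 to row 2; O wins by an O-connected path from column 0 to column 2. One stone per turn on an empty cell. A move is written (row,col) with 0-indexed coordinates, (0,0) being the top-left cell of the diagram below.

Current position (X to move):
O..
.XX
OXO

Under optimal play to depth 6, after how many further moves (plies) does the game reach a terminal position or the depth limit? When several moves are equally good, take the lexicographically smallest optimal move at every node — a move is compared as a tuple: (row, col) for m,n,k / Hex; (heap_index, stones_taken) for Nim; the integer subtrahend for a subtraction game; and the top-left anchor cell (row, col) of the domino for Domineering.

PV length from [O../.XX/OXO]: 1 ply

ply 1, X at O../.XX/OXO | (0,1)=+1→OX./.XX/OXO*; (0,2)=+1→O.X/.XX/OXO; (1,0)=+1→O../XXX/OXO
ply 2: OX./.XX/OXO is terminal -1 (O); from O../.XX/OXO depth 6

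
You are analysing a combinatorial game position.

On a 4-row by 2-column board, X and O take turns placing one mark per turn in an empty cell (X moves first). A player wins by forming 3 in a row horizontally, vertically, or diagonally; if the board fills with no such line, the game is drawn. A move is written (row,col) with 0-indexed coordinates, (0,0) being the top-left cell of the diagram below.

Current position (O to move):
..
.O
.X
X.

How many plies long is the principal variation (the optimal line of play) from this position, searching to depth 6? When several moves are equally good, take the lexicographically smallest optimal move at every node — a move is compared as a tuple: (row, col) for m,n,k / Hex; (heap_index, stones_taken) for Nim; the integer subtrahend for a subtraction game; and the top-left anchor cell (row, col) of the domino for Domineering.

PV length from [../.O/.X/X.]: 5 plies

ply 1, O at ../.O/.X/X. | (0,0)=+0→O./.O/.X/X.*; (0,1)=+0→.O/.O/.X/X.; (1,0)=+0→../OO/.X/X.; (2,0)=+0→../.O/OX/X.; (3,1)=+0→../.O/.X/XO
ply 2, X at O./.O/.X/X. | (0,1)=+0→OX/.O/.X/X.*; (1,0)=+0→O./XO/.X/X.; (2,0)=+0→O./.O/XX/X.; (3,1)=+0→O./.O/.X/XX
ply 3, O at OX/.O/.X/X. | (1,0)=+0→OX/OO/.X/X.*; (2,0)=+0→OX/.O/OX/X.; (3,1)=+0→OX/.O/.X/XO
ply 4, X at OX/OO/.X/X. | (2,0)=+0→OX/OO/XX/X.*; (3,1)=-1→OX/OO/.X/XX
ply 5, O at OX/OO/XX/X. | (3,1)=+0→OX/OO/XX/XO*
ply 6: OX/OO/XX/XO is terminal +0 (X); from ../.O/.X/X. depth 6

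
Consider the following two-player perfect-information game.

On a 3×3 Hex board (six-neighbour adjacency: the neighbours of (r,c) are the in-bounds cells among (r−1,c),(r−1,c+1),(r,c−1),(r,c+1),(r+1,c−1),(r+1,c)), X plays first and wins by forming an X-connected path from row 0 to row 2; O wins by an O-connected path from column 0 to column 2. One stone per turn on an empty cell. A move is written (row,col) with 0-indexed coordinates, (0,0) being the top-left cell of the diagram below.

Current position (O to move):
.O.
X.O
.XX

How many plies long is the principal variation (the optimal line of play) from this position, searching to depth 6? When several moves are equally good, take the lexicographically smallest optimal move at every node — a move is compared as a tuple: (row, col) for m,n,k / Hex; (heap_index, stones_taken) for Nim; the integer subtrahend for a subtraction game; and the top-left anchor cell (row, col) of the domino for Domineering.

ply 1, O at .O./X.O/.XX | (0,0)=+1→OO./X.O/.XX*; (0,2)=-1→.OO/X.O/.XX; (1,1)=+1→.O./XOO/.XX; (2,0)=-1→.O./X.O/OXX
ply 2, X at OO./X.O/.XX | (0,2)=-1→OOX/X.O/.XX*; (1,1)=-1→OO./XXO/.XX; (2,0)=-1→OO./X.O/XXX
ply 3, O at OOX/X.O/.XX | (1,1)=+1→OOX/XOO/.XX*; (2,0)=-1→OOX/X.O/OXX
ply 4: OOX/XOO/.XX is terminal -1 (X); from .O./X.O/.XX depth 6

PV length from [.O./X.O/.XX]: 3 plies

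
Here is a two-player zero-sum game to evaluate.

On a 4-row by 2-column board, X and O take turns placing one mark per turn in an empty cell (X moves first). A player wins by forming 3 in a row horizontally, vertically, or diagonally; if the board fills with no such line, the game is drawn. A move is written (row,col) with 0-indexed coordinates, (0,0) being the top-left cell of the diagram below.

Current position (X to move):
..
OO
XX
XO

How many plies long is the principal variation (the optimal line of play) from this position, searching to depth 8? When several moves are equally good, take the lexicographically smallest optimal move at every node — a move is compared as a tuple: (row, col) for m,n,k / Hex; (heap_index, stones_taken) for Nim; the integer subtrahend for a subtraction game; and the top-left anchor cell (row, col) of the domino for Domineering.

PV length from [../OO/XX/XO]: 2 plies

p1 X@[../OO/XX/XO]: (0,0)[X./OO/XX/XO]+0* (0,1)[.X/OO/XX/XO]+0
p2 O@[X./OO/XX/XO]: (0,1)[XO/OO/XX/XO]+0*
p3 X@[XO/OO/XX/XO] terminal +0; root [../OO/XX/XO] d8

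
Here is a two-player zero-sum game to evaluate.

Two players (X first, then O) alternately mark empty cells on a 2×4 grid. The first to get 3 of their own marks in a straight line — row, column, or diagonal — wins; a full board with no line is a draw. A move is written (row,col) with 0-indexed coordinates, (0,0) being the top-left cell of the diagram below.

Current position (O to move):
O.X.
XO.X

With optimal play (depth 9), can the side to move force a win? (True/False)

p1 O@[O.X./XO.X]: (0,1)[OOX./XO.X]+0* (0,3)[O.XO/XO.X]+0 (1,2)[O.X./XOOX]+0
p2 X@[OOX./XO.X]: (0,3)[OOXX/XO.X]+0* (1,2)[OOX./XOXX]+0
p3 O@[OOXX/XO.X]: (1,2)[OOXX/XOOX]+0*
p4 X@[OOXX/XOOX] terminal +0; root [O.X./XO.X] d9

O winning at [O.X./XO.X]: False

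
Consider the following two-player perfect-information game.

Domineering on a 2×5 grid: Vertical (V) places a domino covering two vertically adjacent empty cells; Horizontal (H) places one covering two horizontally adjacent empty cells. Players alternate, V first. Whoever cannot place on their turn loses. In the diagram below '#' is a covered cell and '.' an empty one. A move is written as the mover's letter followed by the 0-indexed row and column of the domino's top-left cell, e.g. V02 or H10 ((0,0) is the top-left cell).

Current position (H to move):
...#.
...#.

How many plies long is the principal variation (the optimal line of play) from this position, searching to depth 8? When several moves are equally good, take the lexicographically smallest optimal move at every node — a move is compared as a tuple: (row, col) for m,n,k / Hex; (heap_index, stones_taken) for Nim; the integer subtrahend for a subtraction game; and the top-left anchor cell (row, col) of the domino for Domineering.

[...#./...#.] H move#1: H00:-1/##.#./...#.*, H01:-1/.###./...#., H10:-1/...#./##.#., H11:-1/...#./.###.
[##.#./...#.] V move#2: V02:+1/####./..##.*, V04:-1/##.##/...##
[####./..##.] H move#3: H10:-1/####./####.*
[####./####.] V move#4: V04:+1/#####/#####*
[#####/#####] end (terminal -1, H#5); searched ...#./...#. to 8

PV length from [...#./...#.]: 4 plies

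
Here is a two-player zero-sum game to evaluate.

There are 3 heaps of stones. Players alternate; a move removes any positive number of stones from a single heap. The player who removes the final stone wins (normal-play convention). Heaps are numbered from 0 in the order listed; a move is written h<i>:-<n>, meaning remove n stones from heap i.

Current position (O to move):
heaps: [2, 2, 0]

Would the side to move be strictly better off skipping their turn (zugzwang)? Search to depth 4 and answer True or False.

zugzwang((2,2,0), O) = True

p1 O@[(2,2,0)]: h0:-1[(1,2,0)]-1* h0:-2[(0,2,0)]-1 h1:-1[(2,1,0)]-1 h1:-2[(2,0,0)]-1
p2 X@[(1,2,0)]: h0:-1[(0,2,0)]-1 h1:-1[(1,1,0)]+1* h1:-2[(1,0,0)]-1
p3 O@[(1,1,0)]: h0:-1[(0,1,0)]-1* h1:-1[(1,0,0)]-1
p4 X@[(0,1,0)]: h1:-1[(0,0,0)]+1*
p5 O@[(0,0,0)] terminal -1; root [(2,2,0)] d4
pass branch (X moves first from the same position):
  | p1 X@[(2,2,0)]: h0:-1[(1,2,0)]-1* h0:-2[(0,2,0)]-1 h1:-1[(2,1,0)]-1 h1:-2[(2,0,0)]-1
  | p2 O@[(1,2,0)]: h0:-1[(0,2,0)]-1 h1:-1[(1,1,0)]+1* h1:-2[(1,0,0)]-1
  | p3 X@[(1,1,0)]: h0:-1[(0,1,0)]-1* h1:-1[(1,0,0)]-1
  | p4 O@[(0,1,0)]: h1:-1[(0,0,0)]+1*
  | p5 X@[(0,0,0)] terminal -1; root [(2,2,0)] d4
O moving scores -1; O passing scores +1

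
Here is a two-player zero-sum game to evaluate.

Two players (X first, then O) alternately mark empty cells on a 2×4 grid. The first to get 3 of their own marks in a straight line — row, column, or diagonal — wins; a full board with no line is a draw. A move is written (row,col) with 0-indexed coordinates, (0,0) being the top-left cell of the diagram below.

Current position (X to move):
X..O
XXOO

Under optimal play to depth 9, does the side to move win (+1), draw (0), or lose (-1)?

value(X..O/XXOO, X) = 0

p1 X@[X..O/XXOO]: (0,1)[XX.O/XXOO]+0* (0,2)[X.XO/XXOO]+0
p2 O@[XX.O/XXOO]: (0,2)[XXOO/XXOO]+0*
p3 X@[XXOO/XXOO] terminal +0; root [X..O/XXOO] d9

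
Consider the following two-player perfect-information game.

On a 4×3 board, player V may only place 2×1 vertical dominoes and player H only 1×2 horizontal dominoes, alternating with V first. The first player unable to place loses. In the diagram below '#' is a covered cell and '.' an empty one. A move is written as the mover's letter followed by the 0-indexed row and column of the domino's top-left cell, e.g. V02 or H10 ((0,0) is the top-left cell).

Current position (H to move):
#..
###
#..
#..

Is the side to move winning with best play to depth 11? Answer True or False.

ply 1, H at #../###/#../#.. | H01=-1→###/###/#../#..; H21=+1→#../###/###/#..*; H31=+1→#../###/#../###
ply 2: #../###/###/#.. is terminal -1 (V); from #../###/#../#.. depth 11

H winning at [#../###/#../#..]: True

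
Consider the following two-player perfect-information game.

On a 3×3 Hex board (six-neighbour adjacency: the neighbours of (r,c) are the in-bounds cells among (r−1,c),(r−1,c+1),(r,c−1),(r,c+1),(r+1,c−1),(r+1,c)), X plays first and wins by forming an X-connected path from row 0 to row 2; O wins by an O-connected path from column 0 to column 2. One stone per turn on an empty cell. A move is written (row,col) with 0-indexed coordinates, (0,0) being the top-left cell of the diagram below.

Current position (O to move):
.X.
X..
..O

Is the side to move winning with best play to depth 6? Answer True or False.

[.X./X../..O] O move#1: (0,0):-1/OX./X../..O, (0,2):-1/.XO/X../..O, (1,1):-1/.X./XO./..O, (1,2):-1/.X./X.O/..O, (2,0):+1/.X./X../O.O*, (2,1):-1/.X./X../.OO
[.X./X../O.O] X move#2: (0,0):-1/XX./X../O.O*, (0,2):-1/.XX/X../O.O, (1,1):-1/.X./XX./O.O, (1,2):-1/.X./X.X/O.O, (2,1):-1/.X./X../OXO
[XX./X../O.O] O move#3: (0,2):+1/XXO/X../O.O*, (1,1):+1/XX./XO./O.O, (1,2):+1/XX./X.O/O.O, (2,1):+1/XX./X../OOO
[XXO/X../O.O] X move#4: (1,1):-1/XXO/XX./O.O*, (1,2):-1/XXO/X.X/O.O, (2,1):-1/XXO/X../OXO
[XXO/XX./O.O] O move#5: (1,2):-1/XXO/XXO/O.O, (2,1):+1/XXO/XX./OOO*
[XXO/XX./OOO] end (terminal -1, X#6); searched .X./X../..O to 6

O winning at [.X./X../..O]: True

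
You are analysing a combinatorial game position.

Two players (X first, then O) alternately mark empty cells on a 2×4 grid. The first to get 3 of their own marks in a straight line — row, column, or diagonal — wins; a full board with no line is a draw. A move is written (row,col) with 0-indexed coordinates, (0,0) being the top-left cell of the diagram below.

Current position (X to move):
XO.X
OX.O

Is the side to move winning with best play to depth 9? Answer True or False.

[XO.X/OX.O] X move#1: (0,2):+0/XOXX/OX.O*, (1,2):+0/XO.X/OXXO
[XOXX/OX.O] O move#2: (1,2):+0/XOXX/OXOO*
[XOXX/OXOO] end (terminal +0, X#3); searched XO.X/OX.O to 9

X winning at [XO.X/OX.O]: False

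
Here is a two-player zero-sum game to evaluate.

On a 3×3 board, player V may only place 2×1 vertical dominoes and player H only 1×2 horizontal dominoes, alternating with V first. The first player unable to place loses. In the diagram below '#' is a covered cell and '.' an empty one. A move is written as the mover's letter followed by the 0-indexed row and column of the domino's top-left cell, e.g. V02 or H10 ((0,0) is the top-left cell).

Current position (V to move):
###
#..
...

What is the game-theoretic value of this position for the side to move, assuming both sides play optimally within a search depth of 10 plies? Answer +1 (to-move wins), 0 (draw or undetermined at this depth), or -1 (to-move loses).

p1 V@[###/#../...]: V11[###/##./.#.]+1* V12[###/#.#/..#]-1
p2 H@[###/##./.#.] terminal -1; root [###/#../...] d10

value(###/#../..., V) = +1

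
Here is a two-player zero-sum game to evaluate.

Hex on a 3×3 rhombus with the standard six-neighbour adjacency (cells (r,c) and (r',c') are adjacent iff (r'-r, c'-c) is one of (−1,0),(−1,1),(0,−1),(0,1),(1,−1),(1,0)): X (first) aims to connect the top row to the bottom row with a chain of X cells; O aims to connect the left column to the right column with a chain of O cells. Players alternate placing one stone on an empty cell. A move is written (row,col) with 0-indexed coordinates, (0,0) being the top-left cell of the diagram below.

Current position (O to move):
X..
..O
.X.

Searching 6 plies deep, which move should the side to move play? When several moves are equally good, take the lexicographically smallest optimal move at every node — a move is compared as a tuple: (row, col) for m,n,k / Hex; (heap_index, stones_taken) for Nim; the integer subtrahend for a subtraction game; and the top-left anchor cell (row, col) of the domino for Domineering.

[X../..O/.X.] O move#1: (0,1):-1/XO./..O/.X., (0,2):-1/X.O/..O/.X., (1,0):-1/X../O.O/.X., (1,1):+1/X../.OO/.X.*, (2,0):-1/X../..O/OX., (2,2):-1/X../..O/.XO
[X../.OO/.X.] X move#2: (0,1):-1/XX./.OO/.X.*, (0,2):-1/X.X/.OO/.X., (1,0):-1/X../XOO/.X., (2,0):-1/X../.OO/XX., (2,2):-1/X../.OO/.XX
[XX./.OO/.X.] O move#3: (0,2):+1/XXO/.OO/.X.*, (1,0):+1/XX./OOO/.X., (2,0):+1/XX./.OO/OX., (2,2):+1/XX./.OO/.XO
[XXO/.OO/.X.] X move#4: (1,0):-1/XXO/XOO/.X.*, (2,0):-1/XXO/.OO/XX., (2,2):-1/XXO/.OO/.XX
[XXO/XOO/.X.] O move#5: (2,0):+1/XXO/XOO/OX.*, (2,2):-1/XXO/XOO/.XO
[XXO/XOO/OX.] end (terminal -1, X#6); searched X../..O/.X. to 6

O's best at [X../..O/.X.]: (1,1)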